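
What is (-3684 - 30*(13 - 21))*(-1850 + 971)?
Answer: 3027276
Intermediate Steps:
(-3684 - 30*(13 - 21))*(-1850 + 971) = (-3684 - 30*(-8))*(-879) = (-3684 + 240)*(-879) = -3444*(-879) = 3027276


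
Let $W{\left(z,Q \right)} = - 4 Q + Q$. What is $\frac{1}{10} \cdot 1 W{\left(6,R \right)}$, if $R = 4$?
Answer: $- \frac{6}{5} \approx -1.2$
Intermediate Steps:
$W{\left(z,Q \right)} = - 3 Q$
$\frac{1}{10} \cdot 1 W{\left(6,R \right)} = \frac{1}{10} \cdot 1 \left(\left(-3\right) 4\right) = \frac{1}{10} \cdot 1 \left(-12\right) = \frac{1}{10} \left(-12\right) = - \frac{6}{5}$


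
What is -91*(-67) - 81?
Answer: 6016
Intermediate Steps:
-91*(-67) - 81 = 6097 - 81 = 6016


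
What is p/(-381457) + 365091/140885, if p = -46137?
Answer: 145766528832/53741569445 ≈ 2.7124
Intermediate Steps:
p/(-381457) + 365091/140885 = -46137/(-381457) + 365091/140885 = -46137*(-1/381457) + 365091*(1/140885) = 46137/381457 + 365091/140885 = 145766528832/53741569445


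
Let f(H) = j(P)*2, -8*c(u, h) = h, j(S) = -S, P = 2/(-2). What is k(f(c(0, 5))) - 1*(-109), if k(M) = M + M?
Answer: 113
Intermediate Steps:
P = -1 (P = 2*(-½) = -1)
c(u, h) = -h/8
f(H) = 2 (f(H) = -1*(-1)*2 = 1*2 = 2)
k(M) = 2*M
k(f(c(0, 5))) - 1*(-109) = 2*2 - 1*(-109) = 4 + 109 = 113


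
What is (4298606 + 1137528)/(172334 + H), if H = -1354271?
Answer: -5436134/1181937 ≈ -4.5993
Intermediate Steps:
(4298606 + 1137528)/(172334 + H) = (4298606 + 1137528)/(172334 - 1354271) = 5436134/(-1181937) = 5436134*(-1/1181937) = -5436134/1181937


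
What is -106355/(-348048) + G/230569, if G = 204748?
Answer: 95784297899/80249079312 ≈ 1.1936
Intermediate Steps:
-106355/(-348048) + G/230569 = -106355/(-348048) + 204748/230569 = -106355*(-1/348048) + 204748*(1/230569) = 106355/348048 + 204748/230569 = 95784297899/80249079312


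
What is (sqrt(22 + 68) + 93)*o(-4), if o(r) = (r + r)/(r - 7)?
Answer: 744/11 + 24*sqrt(10)/11 ≈ 74.536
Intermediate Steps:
o(r) = 2*r/(-7 + r) (o(r) = (2*r)/(-7 + r) = 2*r/(-7 + r))
(sqrt(22 + 68) + 93)*o(-4) = (sqrt(22 + 68) + 93)*(2*(-4)/(-7 - 4)) = (sqrt(90) + 93)*(2*(-4)/(-11)) = (3*sqrt(10) + 93)*(2*(-4)*(-1/11)) = (93 + 3*sqrt(10))*(8/11) = 744/11 + 24*sqrt(10)/11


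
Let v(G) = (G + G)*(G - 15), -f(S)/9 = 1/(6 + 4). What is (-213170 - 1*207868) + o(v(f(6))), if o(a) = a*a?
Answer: -1050547239/2500 ≈ -4.2022e+5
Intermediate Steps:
f(S) = -9/10 (f(S) = -9/(6 + 4) = -9/10)
v(G) = 2*G*(-15 + G) (v(G) = (2*G)*(-15 + G) = 2*G*(-15 + G))
o(a) = a**2
(-213170 - 1*207868) + o(v(f(6))) = (-213170 - 1*207868) + (2*(-9/10)*(-15 - 9/10))**2 = (-213170 - 207868) + (2*(-9/10)*(-159/10))**2 = -421038 + (1431/50)**2 = -421038 + 2047761/2500 = -1050547239/2500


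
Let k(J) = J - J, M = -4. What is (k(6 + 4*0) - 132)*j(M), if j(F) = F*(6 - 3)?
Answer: 1584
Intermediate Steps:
k(J) = 0
j(F) = 3*F (j(F) = F*3 = 3*F)
(k(6 + 4*0) - 132)*j(M) = (0 - 132)*(3*(-4)) = -132*(-12) = 1584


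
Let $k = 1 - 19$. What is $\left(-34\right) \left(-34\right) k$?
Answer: $-20808$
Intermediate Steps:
$k = -18$
$\left(-34\right) \left(-34\right) k = \left(-34\right) \left(-34\right) \left(-18\right) = 1156 \left(-18\right) = -20808$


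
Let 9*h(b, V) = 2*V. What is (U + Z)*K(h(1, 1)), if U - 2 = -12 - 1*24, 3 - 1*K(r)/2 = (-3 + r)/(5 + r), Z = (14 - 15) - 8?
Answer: -14276/47 ≈ -303.74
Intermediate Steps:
h(b, V) = 2*V/9 (h(b, V) = (2*V)/9 = 2*V/9)
Z = -9 (Z = -1 - 8 = -9)
K(r) = 6 - 2*(-3 + r)/(5 + r)
U = -34 (U = 2 + (-12 - 1*24) = 2 + (-12 - 24) = 2 - 36 = -34)
(U + Z)*K(h(1, 1)) = (-34 - 9)*(4*(9 + (2/9)*1)/(5 + (2/9)*1)) = -172*(9 + 2/9)/(5 + 2/9) = -172*83/(47/9*9) = -172*9*83/(47*9) = -43*332/47 = -14276/47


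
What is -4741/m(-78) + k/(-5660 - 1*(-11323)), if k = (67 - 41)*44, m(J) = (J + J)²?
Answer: 992101/137814768 ≈ 0.0071988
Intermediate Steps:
m(J) = 4*J² (m(J) = (2*J)² = 4*J²)
k = 1144 (k = 26*44 = 1144)
-4741/m(-78) + k/(-5660 - 1*(-11323)) = -4741/(4*(-78)²) + 1144/(-5660 - 1*(-11323)) = -4741/(4*6084) + 1144/(-5660 + 11323) = -4741/24336 + 1144/5663 = 992101/137814768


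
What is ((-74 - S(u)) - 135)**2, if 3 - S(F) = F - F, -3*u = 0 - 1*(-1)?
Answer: 44944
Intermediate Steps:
u = -1/3 (u = -(0 - 1*(-1))/3 = -(0 + 1)/3 = -1/3*1 = -1/3 ≈ -0.33333)
S(F) = 3 (S(F) = 3 - (F - F) = 3 - 1*0 = 3 + 0 = 3)
((-74 - S(u)) - 135)**2 = ((-74 - 1*3) - 135)**2 = ((-74 - 3) - 135)**2 = (-77 - 135)**2 = (-212)**2 = 44944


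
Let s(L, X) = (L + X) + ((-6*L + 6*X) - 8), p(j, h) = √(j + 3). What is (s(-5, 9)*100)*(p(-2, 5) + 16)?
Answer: 136000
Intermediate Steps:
p(j, h) = √(3 + j)
s(L, X) = -8 - 5*L + 7*X (s(L, X) = (L + X) + (-8 - 6*L + 6*X) = -8 - 5*L + 7*X)
(s(-5, 9)*100)*(p(-2, 5) + 16) = ((-8 - 5*(-5) + 7*9)*100)*(√(3 - 2) + 16) = ((-8 + 25 + 63)*100)*(√1 + 16) = (80*100)*(1 + 16) = 8000*17 = 136000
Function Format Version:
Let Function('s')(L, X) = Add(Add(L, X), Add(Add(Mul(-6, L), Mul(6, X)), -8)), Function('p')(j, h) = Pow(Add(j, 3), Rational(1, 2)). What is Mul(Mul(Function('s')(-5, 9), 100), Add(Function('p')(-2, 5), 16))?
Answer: 136000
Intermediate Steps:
Function('p')(j, h) = Pow(Add(3, j), Rational(1, 2))
Function('s')(L, X) = Add(-8, Mul(-5, L), Mul(7, X)) (Function('s')(L, X) = Add(Add(L, X), Add(-8, Mul(-6, L), Mul(6, X))) = Add(-8, Mul(-5, L), Mul(7, X)))
Mul(Mul(Function('s')(-5, 9), 100), Add(Function('p')(-2, 5), 16)) = Mul(Mul(Add(-8, Mul(-5, -5), Mul(7, 9)), 100), Add(Pow(Add(3, -2), Rational(1, 2)), 16)) = Mul(Mul(Add(-8, 25, 63), 100), Add(Pow(1, Rational(1, 2)), 16)) = Mul(Mul(80, 100), Add(1, 16)) = Mul(8000, 17) = 136000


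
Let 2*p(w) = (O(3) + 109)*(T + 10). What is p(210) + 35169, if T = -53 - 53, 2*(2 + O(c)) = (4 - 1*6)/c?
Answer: 30049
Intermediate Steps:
O(c) = -2 - 1/c (O(c) = -2 + ((4 - 1*6)/c)/2 = -2 + ((4 - 6)/c)/2 = -2 + (-2/c)/2 = -2 - 1/c)
T = -106
p(w) = -5120 (p(w) = (((-2 - 1/3) + 109)*(-106 + 10))/2 = (((-2 - 1*⅓) + 109)*(-96))/2 = (((-2 - ⅓) + 109)*(-96))/2 = ((-7/3 + 109)*(-96))/2 = ((320/3)*(-96))/2 = (½)*(-10240) = -5120)
p(210) + 35169 = -5120 + 35169 = 30049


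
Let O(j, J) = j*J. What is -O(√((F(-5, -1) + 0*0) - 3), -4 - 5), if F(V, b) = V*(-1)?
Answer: 9*√2 ≈ 12.728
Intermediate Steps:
F(V, b) = -V
O(j, J) = J*j
-O(√((F(-5, -1) + 0*0) - 3), -4 - 5) = -(-4 - 5)*√((-1*(-5) + 0*0) - 3) = -(-9)*√((5 + 0) - 3) = -(-9)*√(5 - 3) = -(-9)*√2 = 9*√2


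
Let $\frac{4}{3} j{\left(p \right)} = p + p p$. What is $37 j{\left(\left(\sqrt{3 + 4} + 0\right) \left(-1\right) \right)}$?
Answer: $\frac{777}{4} - \frac{111 \sqrt{7}}{4} \approx 120.83$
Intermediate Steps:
$j{\left(p \right)} = \frac{3 p}{4} + \frac{3 p^{2}}{4}$ ($j{\left(p \right)} = \frac{3 \left(p + p p\right)}{4} = \frac{3 \left(p + p^{2}\right)}{4} = \frac{3 p}{4} + \frac{3 p^{2}}{4}$)
$37 j{\left(\left(\sqrt{3 + 4} + 0\right) \left(-1\right) \right)} = 37 \frac{3 \left(\sqrt{3 + 4} + 0\right) \left(-1\right) \left(1 + \left(\sqrt{3 + 4} + 0\right) \left(-1\right)\right)}{4} = 37 \frac{3 \left(\sqrt{7} + 0\right) \left(-1\right) \left(1 + \left(\sqrt{7} + 0\right) \left(-1\right)\right)}{4} = 37 \frac{3 \sqrt{7} \left(-1\right) \left(1 + \sqrt{7} \left(-1\right)\right)}{4} = 37 \frac{3 \left(- \sqrt{7}\right) \left(1 - \sqrt{7}\right)}{4} = 37 \left(- \frac{3 \sqrt{7} \left(1 - \sqrt{7}\right)}{4}\right) = - \frac{111 \sqrt{7} \left(1 - \sqrt{7}\right)}{4}$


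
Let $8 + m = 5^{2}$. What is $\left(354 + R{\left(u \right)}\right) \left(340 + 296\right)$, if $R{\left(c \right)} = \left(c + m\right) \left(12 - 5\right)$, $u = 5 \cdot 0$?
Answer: $300828$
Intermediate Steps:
$m = 17$ ($m = -8 + 5^{2} = -8 + 25 = 17$)
$u = 0$
$R{\left(c \right)} = 119 + 7 c$ ($R{\left(c \right)} = \left(c + 17\right) \left(12 - 5\right) = \left(17 + c\right) 7 = 119 + 7 c$)
$\left(354 + R{\left(u \right)}\right) \left(340 + 296\right) = \left(354 + \left(119 + 7 \cdot 0\right)\right) \left(340 + 296\right) = \left(354 + \left(119 + 0\right)\right) 636 = \left(354 + 119\right) 636 = 473 \cdot 636 = 300828$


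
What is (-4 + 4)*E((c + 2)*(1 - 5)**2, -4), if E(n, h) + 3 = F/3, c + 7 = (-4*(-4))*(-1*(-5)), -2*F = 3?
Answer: 0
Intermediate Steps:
F = -3/2 (F = -1/2*3 = -3/2 ≈ -1.5000)
c = 73 (c = -7 + (-4*(-4))*(-1*(-5)) = -7 + 16*5 = -7 + 80 = 73)
E(n, h) = -7/2 (E(n, h) = -3 - 3/2/3 = -3 - 3/2*1/3 = -3 - 1/2 = -7/2)
(-4 + 4)*E((c + 2)*(1 - 5)**2, -4) = (-4 + 4)*(-7/2) = 0*(-7/2) = 0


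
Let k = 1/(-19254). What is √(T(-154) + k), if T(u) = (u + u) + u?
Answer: I*√171271049646/19254 ≈ 21.494*I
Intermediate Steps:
k = -1/19254 ≈ -5.1937e-5
T(u) = 3*u (T(u) = 2*u + u = 3*u)
√(T(-154) + k) = √(3*(-154) - 1/19254) = √(-462 - 1/19254) = √(-8895349/19254) = I*√171271049646/19254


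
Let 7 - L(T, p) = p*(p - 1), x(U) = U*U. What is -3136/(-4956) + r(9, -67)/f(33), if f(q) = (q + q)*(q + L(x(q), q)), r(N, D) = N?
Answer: 2502893/3956304 ≈ 0.63263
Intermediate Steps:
x(U) = U**2
L(T, p) = 7 - p*(-1 + p) (L(T, p) = 7 - p*(p - 1) = 7 - p*(-1 + p))
f(q) = 2*q*(7 - q**2 + 2*q) (f(q) = (q + q)*(q + (7 + q - q**2)) = (2*q)*(7 - q**2 + 2*q) = 2*q*(7 - q**2 + 2*q))
-3136/(-4956) + r(9, -67)/f(33) = -3136/(-4956) + 9/((2*33*(7 - 1*33**2 + 2*33))) = -3136*(-1/4956) + 9/((2*33*(7 - 1*1089 + 66))) = 112/177 + 9/((2*33*(7 - 1089 + 66))) = 112/177 + 9/((2*33*(-1016))) = 112/177 + 9/(-67056) = 112/177 + 9*(-1/67056) = 112/177 - 3/22352 = 2502893/3956304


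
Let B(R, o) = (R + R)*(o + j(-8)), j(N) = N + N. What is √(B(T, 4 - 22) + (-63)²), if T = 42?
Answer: √1113 ≈ 33.362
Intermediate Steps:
j(N) = 2*N
B(R, o) = 2*R*(-16 + o) (B(R, o) = (R + R)*(o + 2*(-8)) = (2*R)*(o - 16) = (2*R)*(-16 + o) = 2*R*(-16 + o))
√(B(T, 4 - 22) + (-63)²) = √(2*42*(-16 + (4 - 22)) + (-63)²) = √(2*42*(-16 - 18) + 3969) = √(2*42*(-34) + 3969) = √(-2856 + 3969) = √1113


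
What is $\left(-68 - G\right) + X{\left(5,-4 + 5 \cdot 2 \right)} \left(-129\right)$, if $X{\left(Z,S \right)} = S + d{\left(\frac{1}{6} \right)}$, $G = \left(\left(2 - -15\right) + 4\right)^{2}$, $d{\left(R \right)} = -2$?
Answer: $-1025$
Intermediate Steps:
$G = 441$ ($G = \left(\left(2 + 15\right) + 4\right)^{2} = \left(17 + 4\right)^{2} = 21^{2} = 441$)
$X{\left(Z,S \right)} = -2 + S$ ($X{\left(Z,S \right)} = S - 2 = -2 + S$)
$\left(-68 - G\right) + X{\left(5,-4 + 5 \cdot 2 \right)} \left(-129\right) = \left(-68 - 441\right) + \left(-2 + \left(-4 + 5 \cdot 2\right)\right) \left(-129\right) = \left(-68 - 441\right) + \left(-2 + \left(-4 + 10\right)\right) \left(-129\right) = -509 + \left(-2 + 6\right) \left(-129\right) = -509 + 4 \left(-129\right) = -509 - 516 = -1025$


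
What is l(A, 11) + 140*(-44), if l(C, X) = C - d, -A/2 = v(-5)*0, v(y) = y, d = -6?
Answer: -6154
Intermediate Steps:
A = 0 (A = -(-10)*0 = -2*0 = 0)
l(C, X) = 6 + C (l(C, X) = C - 1*(-6) = C + 6 = 6 + C)
l(A, 11) + 140*(-44) = (6 + 0) + 140*(-44) = 6 - 6160 = -6154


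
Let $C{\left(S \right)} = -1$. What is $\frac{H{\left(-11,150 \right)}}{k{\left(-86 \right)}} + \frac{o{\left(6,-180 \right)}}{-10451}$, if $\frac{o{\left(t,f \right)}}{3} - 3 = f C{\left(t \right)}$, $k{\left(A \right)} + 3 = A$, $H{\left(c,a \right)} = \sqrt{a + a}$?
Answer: $- \frac{549}{10451} - \frac{10 \sqrt{3}}{89} \approx -0.24714$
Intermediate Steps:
$H{\left(c,a \right)} = \sqrt{2} \sqrt{a}$ ($H{\left(c,a \right)} = \sqrt{2 a} = \sqrt{2} \sqrt{a}$)
$k{\left(A \right)} = -3 + A$
$o{\left(t,f \right)} = 9 - 3 f$ ($o{\left(t,f \right)} = 9 + 3 f \left(-1\right) = 9 + 3 \left(- f\right) = 9 - 3 f$)
$\frac{H{\left(-11,150 \right)}}{k{\left(-86 \right)}} + \frac{o{\left(6,-180 \right)}}{-10451} = \frac{\sqrt{2} \sqrt{150}}{-3 - 86} + \frac{9 - -540}{-10451} = \frac{\sqrt{2} \cdot 5 \sqrt{6}}{-89} + \left(9 + 540\right) \left(- \frac{1}{10451}\right) = 10 \sqrt{3} \left(- \frac{1}{89}\right) + 549 \left(- \frac{1}{10451}\right) = - \frac{10 \sqrt{3}}{89} - \frac{549}{10451} = - \frac{549}{10451} - \frac{10 \sqrt{3}}{89}$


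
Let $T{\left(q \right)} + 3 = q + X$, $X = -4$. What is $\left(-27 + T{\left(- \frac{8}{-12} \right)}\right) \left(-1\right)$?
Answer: $\frac{100}{3} \approx 33.333$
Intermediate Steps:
$T{\left(q \right)} = -7 + q$ ($T{\left(q \right)} = -3 + \left(q - 4\right) = -3 + \left(-4 + q\right) = -7 + q$)
$\left(-27 + T{\left(- \frac{8}{-12} \right)}\right) \left(-1\right) = \left(-27 - \left(7 + \frac{8}{-12}\right)\right) \left(-1\right) = \left(-27 - \frac{19}{3}\right) \left(-1\right) = \left(- \frac{100}{3}\right) \left(-1\right) = \frac{100}{3}$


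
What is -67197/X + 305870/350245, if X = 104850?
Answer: 569003749/2448212550 ≈ 0.23242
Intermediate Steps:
-67197/X + 305870/350245 = -67197/104850 + 305870/350245 = -67197*1/104850 + 305870*(1/350245) = -22399/34950 + 61174/70049 = 569003749/2448212550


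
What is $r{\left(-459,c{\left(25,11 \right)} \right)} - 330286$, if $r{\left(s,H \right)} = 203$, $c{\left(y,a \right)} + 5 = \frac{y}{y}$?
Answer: $-330083$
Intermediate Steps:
$c{\left(y,a \right)} = -4$ ($c{\left(y,a \right)} = -5 + \frac{y}{y} = -5 + 1 = -4$)
$r{\left(-459,c{\left(25,11 \right)} \right)} - 330286 = 203 - 330286 = -330083$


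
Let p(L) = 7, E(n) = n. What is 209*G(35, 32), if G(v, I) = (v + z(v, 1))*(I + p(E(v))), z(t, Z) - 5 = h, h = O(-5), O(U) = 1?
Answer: 334191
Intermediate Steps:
h = 1
z(t, Z) = 6 (z(t, Z) = 5 + 1 = 6)
G(v, I) = (6 + v)*(7 + I) (G(v, I) = (v + 6)*(I + 7) = (6 + v)*(7 + I))
209*G(35, 32) = 209*(42 + 6*32 + 7*35 + 32*35) = 209*(42 + 192 + 245 + 1120) = 209*1599 = 334191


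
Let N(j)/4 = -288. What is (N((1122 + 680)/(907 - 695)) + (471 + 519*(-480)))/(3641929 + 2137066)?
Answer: -249801/5778995 ≈ -0.043226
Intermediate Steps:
N(j) = -1152 (N(j) = 4*(-288) = -1152)
(N((1122 + 680)/(907 - 695)) + (471 + 519*(-480)))/(3641929 + 2137066) = (-1152 + (471 + 519*(-480)))/(3641929 + 2137066) = (-1152 + (471 - 249120))/5778995 = (-1152 - 248649)*(1/5778995) = -249801*1/5778995 = -249801/5778995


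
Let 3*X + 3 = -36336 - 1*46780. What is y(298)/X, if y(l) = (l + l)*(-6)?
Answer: 10728/83119 ≈ 0.12907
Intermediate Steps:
y(l) = -12*l (y(l) = (2*l)*(-6) = -12*l)
X = -83119/3 (X = -1 + (-36336 - 1*46780)/3 = -1 + (-36336 - 46780)/3 = -1 + (1/3)*(-83116) = -1 - 83116/3 = -83119/3 ≈ -27706.)
y(298)/X = (-12*298)/(-83119/3) = -3576*(-3/83119) = 10728/83119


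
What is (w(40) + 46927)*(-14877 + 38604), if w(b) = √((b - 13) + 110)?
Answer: 1113436929 + 23727*√137 ≈ 1.1137e+9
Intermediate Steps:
w(b) = √(97 + b) (w(b) = √((-13 + b) + 110) = √(97 + b))
(w(40) + 46927)*(-14877 + 38604) = (√(97 + 40) + 46927)*(-14877 + 38604) = (√137 + 46927)*23727 = (46927 + √137)*23727 = 1113436929 + 23727*√137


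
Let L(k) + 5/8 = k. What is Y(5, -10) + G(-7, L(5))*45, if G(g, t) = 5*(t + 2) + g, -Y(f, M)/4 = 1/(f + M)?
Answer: 44807/40 ≈ 1120.2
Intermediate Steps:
Y(f, M) = -4/(M + f) (Y(f, M) = -4/(f + M) = -4/(M + f))
L(k) = -5/8 + k
G(g, t) = 10 + g + 5*t (G(g, t) = 5*(2 + t) + g = (10 + 5*t) + g = 10 + g + 5*t)
Y(5, -10) + G(-7, L(5))*45 = -4/(-10 + 5) + (10 - 7 + 5*(-5/8 + 5))*45 = -4/(-5) + (10 - 7 + 5*(35/8))*45 = -4*(-1/5) + (10 - 7 + 175/8)*45 = 4/5 + (199/8)*45 = 4/5 + 8955/8 = 44807/40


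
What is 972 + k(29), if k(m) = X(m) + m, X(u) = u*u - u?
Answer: 1813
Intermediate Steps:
X(u) = u² - u
k(m) = m + m*(-1 + m) (k(m) = m*(-1 + m) + m = m + m*(-1 + m))
972 + k(29) = 972 + 29² = 972 + 841 = 1813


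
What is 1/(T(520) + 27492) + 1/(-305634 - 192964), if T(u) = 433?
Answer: 470673/13923349150 ≈ 3.3805e-5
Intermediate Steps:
1/(T(520) + 27492) + 1/(-305634 - 192964) = 1/(433 + 27492) + 1/(-305634 - 192964) = 1/27925 + 1/(-498598) = 1/27925 - 1/498598 = 470673/13923349150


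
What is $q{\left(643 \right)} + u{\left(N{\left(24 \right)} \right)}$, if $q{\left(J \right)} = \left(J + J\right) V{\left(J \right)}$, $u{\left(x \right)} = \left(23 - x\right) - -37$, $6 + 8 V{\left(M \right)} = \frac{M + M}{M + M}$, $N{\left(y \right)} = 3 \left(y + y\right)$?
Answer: $- \frac{3551}{4} \approx -887.75$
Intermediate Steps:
$N{\left(y \right)} = 6 y$ ($N{\left(y \right)} = 3 \cdot 2 y = 6 y$)
$V{\left(M \right)} = - \frac{5}{8}$ ($V{\left(M \right)} = - \frac{3}{4} + \frac{\left(M + M\right) \frac{1}{M + M}}{8} = - \frac{3}{4} + \frac{2 M \frac{1}{2 M}}{8} = - \frac{3}{4} + \frac{1}{8} \cdot 1 = - \frac{3}{4} + \frac{1}{8} = - \frac{5}{8}$)
$u{\left(x \right)} = 60 - x$ ($u{\left(x \right)} = \left(23 - x\right) + 37 = 60 - x$)
$q{\left(J \right)} = - \frac{5 J}{4}$ ($q{\left(J \right)} = \left(J + J\right) \left(- \frac{5}{8}\right) = 2 J \left(- \frac{5}{8}\right) = - \frac{5 J}{4}$)
$q{\left(643 \right)} + u{\left(N{\left(24 \right)} \right)} = \left(- \frac{5}{4}\right) 643 + \left(60 - 6 \cdot 24\right) = - \frac{3215}{4} + \left(60 - 144\right) = - \frac{3215}{4} - 84 = - \frac{3551}{4}$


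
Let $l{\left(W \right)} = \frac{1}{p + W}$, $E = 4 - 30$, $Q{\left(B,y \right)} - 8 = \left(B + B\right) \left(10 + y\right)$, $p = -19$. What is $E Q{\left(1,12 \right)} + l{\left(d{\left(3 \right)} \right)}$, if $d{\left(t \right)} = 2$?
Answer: $- \frac{22985}{17} \approx -1352.1$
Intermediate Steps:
$Q{\left(B,y \right)} = 8 + 2 B \left(10 + y\right)$ ($Q{\left(B,y \right)} = 8 + \left(B + B\right) \left(10 + y\right) = 8 + 2 B \left(10 + y\right)$)
$E = -26$
$l{\left(W \right)} = \frac{1}{-19 + W}$
$E Q{\left(1,12 \right)} + l{\left(d{\left(3 \right)} \right)} = - 26 \left(8 + 20 \cdot 1 + 2 \cdot 1 \cdot 12\right) + \frac{1}{-19 + 2} = - 26 \left(8 + 20 + 24\right) + \frac{1}{-17} = \left(-26\right) 52 - \frac{1}{17} = -1352 - \frac{1}{17} = - \frac{22985}{17}$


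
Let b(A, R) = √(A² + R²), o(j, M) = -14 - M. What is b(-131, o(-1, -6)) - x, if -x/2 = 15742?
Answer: 31484 + 5*√689 ≈ 31615.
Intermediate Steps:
x = -31484 (x = -2*15742 = -31484)
b(-131, o(-1, -6)) - x = √((-131)² + (-14 - 1*(-6))²) - 1*(-31484) = √(17161 + (-14 + 6)²) + 31484 = √(17161 + (-8)²) + 31484 = √(17161 + 64) + 31484 = √17225 + 31484 = 5*√689 + 31484 = 31484 + 5*√689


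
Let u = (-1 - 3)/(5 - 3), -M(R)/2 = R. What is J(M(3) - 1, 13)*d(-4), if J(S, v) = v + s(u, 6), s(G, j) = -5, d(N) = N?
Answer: -32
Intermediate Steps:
M(R) = -2*R
u = -2 (u = -4/2 = -4*½ = -2)
J(S, v) = -5 + v (J(S, v) = v - 5 = -5 + v)
J(M(3) - 1, 13)*d(-4) = (-5 + 13)*(-4) = 8*(-4) = -32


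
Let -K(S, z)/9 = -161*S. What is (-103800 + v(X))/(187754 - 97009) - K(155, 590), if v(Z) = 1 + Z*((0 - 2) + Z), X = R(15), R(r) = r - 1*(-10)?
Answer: -20380976499/90745 ≈ -2.2460e+5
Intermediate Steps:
R(r) = 10 + r (R(r) = r + 10 = 10 + r)
K(S, z) = 1449*S (K(S, z) = -(-1449)*S = 1449*S)
X = 25 (X = 10 + 15 = 25)
v(Z) = 1 + Z*(-2 + Z)
(-103800 + v(X))/(187754 - 97009) - K(155, 590) = (-103800 + (1 + 25² - 2*25))/(187754 - 97009) - 1449*155 = (-103800 + (1 + 625 - 50))/90745 - 1*224595 = (-103800 + 576)*(1/90745) - 224595 = -103224*1/90745 - 224595 = -103224/90745 - 224595 = -20380976499/90745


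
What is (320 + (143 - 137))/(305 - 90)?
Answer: 326/215 ≈ 1.5163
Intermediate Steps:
(320 + (143 - 137))/(305 - 90) = (320 + 6)/215 = 326*(1/215) = 326/215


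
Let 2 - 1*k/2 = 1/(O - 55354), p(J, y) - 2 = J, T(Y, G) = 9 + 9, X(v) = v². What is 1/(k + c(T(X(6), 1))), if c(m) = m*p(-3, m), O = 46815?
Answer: -8539/119544 ≈ -0.071430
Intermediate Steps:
T(Y, G) = 18
p(J, y) = 2 + J
c(m) = -m (c(m) = m*(2 - 3) = m*(-1) = -m)
k = 34158/8539 (k = 4 - 2/(46815 - 55354) = 4 - 2/(-8539) = 4 - 2*(-1/8539) = 4 + 2/8539 = 34158/8539 ≈ 4.0002)
1/(k + c(T(X(6), 1))) = 1/(34158/8539 - 1*18) = 1/(34158/8539 - 18) = 1/(-119544/8539) = -8539/119544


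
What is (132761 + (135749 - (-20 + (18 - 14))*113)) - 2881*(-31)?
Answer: 359629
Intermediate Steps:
(132761 + (135749 - (-20 + (18 - 14))*113)) - 2881*(-31) = (132761 + (135749 - (-20 + 4)*113)) + 89311 = (132761 + (135749 - (-16)*113)) + 89311 = (132761 + (135749 - 1*(-1808))) + 89311 = (132761 + (135749 + 1808)) + 89311 = (132761 + 137557) + 89311 = 270318 + 89311 = 359629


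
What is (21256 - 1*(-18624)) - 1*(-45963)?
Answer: 85843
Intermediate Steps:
(21256 - 1*(-18624)) - 1*(-45963) = (21256 + 18624) + 45963 = 39880 + 45963 = 85843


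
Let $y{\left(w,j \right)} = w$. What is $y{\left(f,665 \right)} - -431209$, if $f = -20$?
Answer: $431189$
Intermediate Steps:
$y{\left(f,665 \right)} - -431209 = -20 - -431209 = -20 + 431209 = 431189$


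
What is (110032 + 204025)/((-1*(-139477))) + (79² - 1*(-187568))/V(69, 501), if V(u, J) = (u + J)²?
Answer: 43023005731/15105359100 ≈ 2.8482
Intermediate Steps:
V(u, J) = (J + u)²
(110032 + 204025)/((-1*(-139477))) + (79² - 1*(-187568))/V(69, 501) = (110032 + 204025)/((-1*(-139477))) + (79² - 1*(-187568))/((501 + 69)²) = 314057/139477 + (6241 + 187568)/(570²) = 314057*(1/139477) + 193809/324900 = 314057/139477 + 193809*(1/324900) = 314057/139477 + 64603/108300 = 43023005731/15105359100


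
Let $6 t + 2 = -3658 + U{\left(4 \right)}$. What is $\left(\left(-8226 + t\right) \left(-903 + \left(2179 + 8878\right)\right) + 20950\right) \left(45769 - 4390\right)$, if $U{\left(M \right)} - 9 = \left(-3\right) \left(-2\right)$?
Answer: $-3710637370011$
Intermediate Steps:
$U{\left(M \right)} = 15$ ($U{\left(M \right)} = 9 - -6 = 9 + 6 = 15$)
$t = - \frac{1215}{2}$ ($t = - \frac{1}{3} + \frac{-3658 + 15}{6} = - \frac{1}{3} + \frac{1}{6} \left(-3643\right) = - \frac{1}{3} - \frac{3643}{6} = - \frac{1215}{2} \approx -607.5$)
$\left(\left(-8226 + t\right) \left(-903 + \left(2179 + 8878\right)\right) + 20950\right) \left(45769 - 4390\right) = \left(\left(-8226 - \frac{1215}{2}\right) \left(-903 + \left(2179 + 8878\right)\right) + 20950\right) \left(45769 - 4390\right) = \left(- \frac{17667 \left(-903 + 11057\right)}{2} + 20950\right) 41379 = \left(\left(- \frac{17667}{2}\right) 10154 + 20950\right) 41379 = \left(-89695359 + 20950\right) 41379 = \left(-89674409\right) 41379 = -3710637370011$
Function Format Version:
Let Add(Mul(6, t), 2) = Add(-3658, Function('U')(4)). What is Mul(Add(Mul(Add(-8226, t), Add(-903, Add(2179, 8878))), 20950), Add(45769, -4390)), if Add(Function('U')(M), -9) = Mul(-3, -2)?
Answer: -3710637370011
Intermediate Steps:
Function('U')(M) = 15 (Function('U')(M) = Add(9, Mul(-3, -2)) = Add(9, 6) = 15)
t = Rational(-1215, 2) (t = Add(Rational(-1, 3), Mul(Rational(1, 6), Add(-3658, 15))) = Add(Rational(-1, 3), Mul(Rational(1, 6), -3643)) = Add(Rational(-1, 3), Rational(-3643, 6)) = Rational(-1215, 2) ≈ -607.50)
Mul(Add(Mul(Add(-8226, t), Add(-903, Add(2179, 8878))), 20950), Add(45769, -4390)) = Mul(Add(Mul(Add(-8226, Rational(-1215, 2)), Add(-903, Add(2179, 8878))), 20950), Add(45769, -4390)) = Mul(Add(Mul(Rational(-17667, 2), Add(-903, 11057)), 20950), 41379) = Mul(Add(Mul(Rational(-17667, 2), 10154), 20950), 41379) = Mul(Add(-89695359, 20950), 41379) = Mul(-89674409, 41379) = -3710637370011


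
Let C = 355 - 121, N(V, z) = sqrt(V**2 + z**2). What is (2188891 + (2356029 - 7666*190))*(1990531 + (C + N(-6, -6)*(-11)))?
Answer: 6148238810700 - 203833080*sqrt(2) ≈ 6.1480e+12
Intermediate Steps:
C = 234
(2188891 + (2356029 - 7666*190))*(1990531 + (C + N(-6, -6)*(-11))) = (2188891 + (2356029 - 7666*190))*(1990531 + (234 + sqrt((-6)**2 + (-6)**2)*(-11))) = (2188891 + (2356029 - 1456540))*(1990531 + (234 + sqrt(36 + 36)*(-11))) = (2188891 + 899489)*(1990531 + (234 + sqrt(72)*(-11))) = 3088380*(1990531 + (234 + (6*sqrt(2))*(-11))) = 3088380*(1990531 + (234 - 66*sqrt(2))) = 3088380*(1990765 - 66*sqrt(2)) = 6148238810700 - 203833080*sqrt(2)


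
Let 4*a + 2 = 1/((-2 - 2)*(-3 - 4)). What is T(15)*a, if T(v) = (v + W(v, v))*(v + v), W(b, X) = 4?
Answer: -15675/56 ≈ -279.91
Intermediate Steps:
T(v) = 2*v*(4 + v) (T(v) = (v + 4)*(v + v) = (4 + v)*(2*v) = 2*v*(4 + v))
a = -55/112 (a = -½ + 1/(4*(((-2 - 2)*(-3 - 4)))) = -½ + 1/(4*((-4*(-7)))) = -½ + (¼)/28 = -½ + (¼)*(1/28) = -½ + 1/112 = -55/112 ≈ -0.49107)
T(15)*a = (2*15*(4 + 15))*(-55/112) = (2*15*19)*(-55/112) = 570*(-55/112) = -15675/56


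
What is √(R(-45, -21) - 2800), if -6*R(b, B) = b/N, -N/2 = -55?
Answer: I*√1355167/22 ≈ 52.914*I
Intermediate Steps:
N = 110 (N = -2*(-55) = 110)
R(b, B) = -b/660 (R(b, B) = -b/(6*110) = -b/660)
√(R(-45, -21) - 2800) = √(-1/660*(-45) - 2800) = √(3/44 - 2800) = √(-123197/44) = I*√1355167/22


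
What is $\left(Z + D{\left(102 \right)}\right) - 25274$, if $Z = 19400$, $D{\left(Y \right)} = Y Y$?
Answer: $4530$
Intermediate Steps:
$D{\left(Y \right)} = Y^{2}$
$\left(Z + D{\left(102 \right)}\right) - 25274 = \left(19400 + 102^{2}\right) - 25274 = \left(19400 + 10404\right) - 25274 = 29804 - 25274 = 4530$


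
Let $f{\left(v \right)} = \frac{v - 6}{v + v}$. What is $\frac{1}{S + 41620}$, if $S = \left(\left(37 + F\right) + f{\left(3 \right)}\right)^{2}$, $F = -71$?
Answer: $\frac{4}{171241} \approx 2.3359 \cdot 10^{-5}$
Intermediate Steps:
$f{\left(v \right)} = \frac{-6 + v}{2 v}$
$S = \frac{4761}{4}$ ($S = \left(\left(37 - 71\right) + \frac{-6 + 3}{2 \cdot 3}\right)^{2} = \left(-34 + \frac{1}{2} \cdot \frac{1}{3} \left(-3\right)\right)^{2} = \left(-34 - \frac{1}{2}\right)^{2} = \left(- \frac{69}{2}\right)^{2} = \frac{4761}{4} \approx 1190.3$)
$\frac{1}{S + 41620} = \frac{1}{\frac{4761}{4} + 41620} = \frac{1}{\frac{171241}{4}} = \frac{4}{171241}$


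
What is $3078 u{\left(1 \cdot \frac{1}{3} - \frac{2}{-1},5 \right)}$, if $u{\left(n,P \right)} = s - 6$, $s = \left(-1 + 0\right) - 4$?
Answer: $-33858$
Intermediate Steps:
$s = -5$ ($s = -1 - 4 = -5$)
$u{\left(n,P \right)} = -11$ ($u{\left(n,P \right)} = -5 - 6 = -11$)
$3078 u{\left(1 \cdot \frac{1}{3} - \frac{2}{-1},5 \right)} = 3078 \left(-11\right) = -33858$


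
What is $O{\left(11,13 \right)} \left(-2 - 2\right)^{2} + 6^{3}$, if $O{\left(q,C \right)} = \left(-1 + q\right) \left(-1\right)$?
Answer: $56$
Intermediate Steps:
$O{\left(q,C \right)} = 1 - q$
$O{\left(11,13 \right)} \left(-2 - 2\right)^{2} + 6^{3} = \left(1 - 11\right) \left(-2 - 2\right)^{2} + 6^{3} = \left(1 - 11\right) \left(-4\right)^{2} + 216 = \left(-10\right) 16 + 216 = -160 + 216 = 56$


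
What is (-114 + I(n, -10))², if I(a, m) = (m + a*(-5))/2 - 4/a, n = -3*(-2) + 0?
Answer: 163216/9 ≈ 18135.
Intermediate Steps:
n = 6 (n = 6 + 0 = 6)
I(a, m) = m/2 - 4/a - 5*a/2 (I(a, m) = (m - 5*a)*(½) - 4/a = (m/2 - 5*a/2) - 4/a = m/2 - 4/a - 5*a/2)
(-114 + I(n, -10))² = (-114 + ((½)*(-10) - 4/6 - 5/2*6))² = (-114 + (-5 - 4*⅙ - 15))² = (-114 + (-5 - ⅔ - 15))² = (-114 - 62/3)² = (-404/3)² = 163216/9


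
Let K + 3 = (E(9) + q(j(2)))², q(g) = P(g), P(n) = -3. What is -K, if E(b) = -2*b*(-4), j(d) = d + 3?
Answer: -4758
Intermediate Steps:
j(d) = 3 + d
q(g) = -3
E(b) = 8*b
K = 4758 (K = -3 + (8*9 - 3)² = -3 + (72 - 3)² = -3 + 69² = -3 + 4761 = 4758)
-K = -1*4758 = -4758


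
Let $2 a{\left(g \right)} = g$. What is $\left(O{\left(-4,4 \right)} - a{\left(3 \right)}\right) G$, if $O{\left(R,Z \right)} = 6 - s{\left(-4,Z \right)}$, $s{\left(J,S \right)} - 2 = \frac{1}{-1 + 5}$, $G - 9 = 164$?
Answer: $\frac{1557}{4} \approx 389.25$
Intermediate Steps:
$G = 173$ ($G = 9 + 164 = 173$)
$a{\left(g \right)} = \frac{g}{2}$
$s{\left(J,S \right)} = \frac{9}{4}$ ($s{\left(J,S \right)} = 2 + \frac{1}{-1 + 5} = 2 + \frac{1}{4} = \frac{9}{4}$)
$O{\left(R,Z \right)} = \frac{15}{4}$ ($O{\left(R,Z \right)} = 6 - \frac{9}{4} = \frac{15}{4}$)
$\left(O{\left(-4,4 \right)} - a{\left(3 \right)}\right) G = \left(\frac{15}{4} - \frac{1}{2} \cdot 3\right) 173 = \left(\frac{15}{4} - \frac{3}{2}\right) 173 = \frac{9}{4} \cdot 173 = \frac{1557}{4}$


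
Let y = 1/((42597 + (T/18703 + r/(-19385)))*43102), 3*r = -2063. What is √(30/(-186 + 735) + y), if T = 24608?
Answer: 5*√72984088169685230038559225208973253631/182729909989671406122 ≈ 0.23376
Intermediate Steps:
r = -2063/3 (r = (⅓)*(-2063) = -2063/3 ≈ -687.67)
y = 1087672965/1997048196608430668 (y = 1/((42597 + (24608/18703 - 2063/3/(-19385)))*43102) = (1/43102)/(42597 + (24608*(1/18703) - 2063/3*(-1/19385))) = (1/43102)/(42597 + (24608/18703 + 2063/58155)) = (1/43102)/(42597 + 1469662529/1087672965) = (1/43102)/(46333074952634/1087672965) = (1087672965/46333074952634)*(1/43102) = 1087672965/1997048196608430668 ≈ 5.4464e-10)
√(30/(-186 + 735) + y) = √(30/(-186 + 735) + 1087672965/1997048196608430668) = √(30/549 + 1087672965/1997048196608430668) = √((1/549)*30 + 1087672965/1997048196608430668) = √(10/183 + 1087672965/1997048196608430668) = √(19970482165128459275/365459819979342812244) = 5*√72984088169685230038559225208973253631/182729909989671406122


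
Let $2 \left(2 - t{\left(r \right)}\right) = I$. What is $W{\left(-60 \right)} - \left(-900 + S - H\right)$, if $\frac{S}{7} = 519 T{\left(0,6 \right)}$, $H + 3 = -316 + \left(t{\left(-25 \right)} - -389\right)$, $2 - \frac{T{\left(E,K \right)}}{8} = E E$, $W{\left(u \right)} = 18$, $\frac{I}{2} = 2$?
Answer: $-57140$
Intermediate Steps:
$I = 4$ ($I = 2 \cdot 2 = 4$)
$t{\left(r \right)} = 0$ ($t{\left(r \right)} = 2 - 2 = 0$)
$T{\left(E,K \right)} = 16 - 8 E^{2}$ ($T{\left(E,K \right)} = 16 - 8 E E = 16 - 8 E^{2}$)
$H = 70$ ($H = -3 + \left(-316 + \left(0 - -389\right)\right) = -3 + \left(-316 + \left(0 + 389\right)\right) = -3 + \left(-316 + 389\right) = -3 + 73 = 70$)
$S = 58128$ ($S = 7 \cdot 519 \left(16 - 8 \cdot 0^{2}\right) = 7 \cdot 519 \left(16 - 0\right) = 7 \cdot 519 \left(16 + 0\right) = 7 \cdot 519 \cdot 16 = 7 \cdot 8304 = 58128$)
$W{\left(-60 \right)} - \left(-900 + S - H\right) = 18 + \left(70 + \left(900 - 58128\right)\right) = 18 + \left(70 - 57228\right) = 18 - 57158 = -57140$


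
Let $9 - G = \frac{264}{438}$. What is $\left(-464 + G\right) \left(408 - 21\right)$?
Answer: $- \frac{12871233}{73} \approx -1.7632 \cdot 10^{5}$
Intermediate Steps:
$G = \frac{613}{73}$ ($G = 9 - \frac{264}{438} = 9 - 264 \cdot \frac{1}{438} = 9 - \frac{44}{73} = \frac{613}{73} \approx 8.3973$)
$\left(-464 + G\right) \left(408 - 21\right) = \left(-464 + \frac{613}{73}\right) \left(408 - 21\right) = \left(- \frac{33259}{73}\right) 387 = - \frac{12871233}{73}$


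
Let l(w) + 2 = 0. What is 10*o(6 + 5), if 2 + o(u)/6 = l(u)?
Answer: -240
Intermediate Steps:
l(w) = -2 (l(w) = -2 + 0 = -2)
o(u) = -24 (o(u) = -12 + 6*(-2) = -12 - 12 = -24)
10*o(6 + 5) = 10*(-24) = -240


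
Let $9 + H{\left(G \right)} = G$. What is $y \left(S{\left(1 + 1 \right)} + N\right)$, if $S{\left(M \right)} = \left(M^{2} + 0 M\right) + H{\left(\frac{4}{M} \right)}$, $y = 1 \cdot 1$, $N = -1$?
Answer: $-4$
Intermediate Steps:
$H{\left(G \right)} = -9 + G$
$y = 1$
$S{\left(M \right)} = -9 + M^{2} + \frac{4}{M}$ ($S{\left(M \right)} = \left(M^{2} + 0 M\right) - \left(9 - \frac{4}{M}\right) = \left(M^{2} + 0\right) - \left(9 - \frac{4}{M}\right) = M^{2} - \left(9 - \frac{4}{M}\right) = -9 + M^{2} + \frac{4}{M}$)
$y \left(S{\left(1 + 1 \right)} + N\right) = 1 \left(\left(-9 + \left(1 + 1\right)^{2} + \frac{4}{1 + 1}\right) - 1\right) = 1 \left(\left(-9 + 2^{2} + \frac{4}{2}\right) - 1\right) = 1 \left(\left(-9 + 4 + 4 \cdot \frac{1}{2}\right) - 1\right) = 1 \left(\left(-9 + 4 + 2\right) - 1\right) = 1 \left(-3 - 1\right) = 1 \left(-4\right) = -4$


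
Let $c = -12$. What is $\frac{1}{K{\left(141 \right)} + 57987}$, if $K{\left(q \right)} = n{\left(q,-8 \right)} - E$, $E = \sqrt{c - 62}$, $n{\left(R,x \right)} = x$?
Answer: $\frac{1567}{90853095} + \frac{i \sqrt{74}}{3361564515} \approx 1.7248 \cdot 10^{-5} + 2.559 \cdot 10^{-9} i$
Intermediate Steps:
$E = i \sqrt{74}$ ($E = \sqrt{-12 - 62} = \sqrt{-74} = i \sqrt{74} \approx 8.6023 i$)
$K{\left(q \right)} = -8 - i \sqrt{74}$
$\frac{1}{K{\left(141 \right)} + 57987} = \frac{1}{\left(-8 - i \sqrt{74}\right) + 57987} = \frac{1}{57979 - i \sqrt{74}}$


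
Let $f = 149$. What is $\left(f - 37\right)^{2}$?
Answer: $12544$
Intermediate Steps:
$\left(f - 37\right)^{2} = \left(149 - 37\right)^{2} = 112^{2} = 12544$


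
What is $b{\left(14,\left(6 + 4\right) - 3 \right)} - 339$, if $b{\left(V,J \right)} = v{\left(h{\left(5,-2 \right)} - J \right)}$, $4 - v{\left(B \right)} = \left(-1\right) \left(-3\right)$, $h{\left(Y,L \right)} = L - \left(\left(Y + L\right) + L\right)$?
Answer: $-338$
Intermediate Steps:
$h{\left(Y,L \right)} = - L - Y$ ($h{\left(Y,L \right)} = L - \left(\left(L + Y\right) + L\right) = L - \left(Y + 2 L\right) = - L - Y$)
$v{\left(B \right)} = 1$ ($v{\left(B \right)} = 4 - \left(-1\right) \left(-3\right) = 4 - 3 = 1$)
$b{\left(V,J \right)} = 1$
$b{\left(14,\left(6 + 4\right) - 3 \right)} - 339 = 1 - 339 = -338$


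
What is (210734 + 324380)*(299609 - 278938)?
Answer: 11061341494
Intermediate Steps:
(210734 + 324380)*(299609 - 278938) = 535114*20671 = 11061341494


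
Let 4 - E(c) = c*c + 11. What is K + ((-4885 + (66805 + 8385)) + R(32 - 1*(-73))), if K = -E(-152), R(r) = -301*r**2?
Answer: -3225109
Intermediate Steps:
E(c) = -7 - c**2 (E(c) = 4 - (c*c + 11) = 4 - (c**2 + 11) = 4 - (11 + c**2) = 4 + (-11 - c**2) = -7 - c**2)
K = 23111 (K = -(-7 - 1*(-152)**2) = -(-7 - 1*23104) = -(-7 - 23104) = -1*(-23111) = 23111)
K + ((-4885 + (66805 + 8385)) + R(32 - 1*(-73))) = 23111 + ((-4885 + (66805 + 8385)) - 301*(32 - 1*(-73))**2) = 23111 + ((-4885 + 75190) - 301*(32 + 73)**2) = 23111 + (70305 - 301*105**2) = 23111 + (70305 - 301*11025) = 23111 + (70305 - 3318525) = 23111 - 3248220 = -3225109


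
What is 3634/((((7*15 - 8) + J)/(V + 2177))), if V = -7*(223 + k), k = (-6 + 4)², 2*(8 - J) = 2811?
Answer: -1424528/867 ≈ -1643.1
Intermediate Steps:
J = -2795/2 (J = 8 - ½*2811 = 8 - 2811/2 = -2795/2 ≈ -1397.5)
k = 4 (k = (-2)² = 4)
V = -1589 (V = -7*(223 + 4) = -7*227 = -1589)
3634/((((7*15 - 8) + J)/(V + 2177))) = 3634/((((7*15 - 8) - 2795/2)/(-1589 + 2177))) = 3634/((((105 - 8) - 2795/2)/588)) = 3634/(((97 - 2795/2)*(1/588))) = 3634/((-2601/2*1/588)) = 3634/(-867/392) = 3634*(-392/867) = -1424528/867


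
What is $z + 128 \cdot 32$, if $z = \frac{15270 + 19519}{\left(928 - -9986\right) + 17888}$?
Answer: $\frac{118007781}{28802} \approx 4097.2$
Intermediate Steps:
$z = \frac{34789}{28802}$ ($z = \frac{34789}{\left(928 + 9986\right) + 17888} = \frac{34789}{10914 + 17888} = \frac{34789}{28802} \approx 1.2079$)
$z + 128 \cdot 32 = \frac{34789}{28802} + 128 \cdot 32 = \frac{34789}{28802} + 4096 = \frac{118007781}{28802}$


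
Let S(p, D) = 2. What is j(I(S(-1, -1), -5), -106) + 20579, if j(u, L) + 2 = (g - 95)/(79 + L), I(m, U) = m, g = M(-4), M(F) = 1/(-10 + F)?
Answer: 7779437/378 ≈ 20581.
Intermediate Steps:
g = -1/14 (g = 1/(-10 - 4) = 1/(-14) = -1/14 ≈ -0.071429)
j(u, L) = -2 - 1331/(14*(79 + L)) (j(u, L) = -2 + (-1/14 - 95)/(79 + L) = -2 - 1331/(14*(79 + L)))
j(I(S(-1, -1), -5), -106) + 20579 = (-3543 - 28*(-106))/(14*(79 - 106)) + 20579 = (1/14)*(-3543 + 2968)/(-27) + 20579 = (1/14)*(-1/27)*(-575) + 20579 = 575/378 + 20579 = 7779437/378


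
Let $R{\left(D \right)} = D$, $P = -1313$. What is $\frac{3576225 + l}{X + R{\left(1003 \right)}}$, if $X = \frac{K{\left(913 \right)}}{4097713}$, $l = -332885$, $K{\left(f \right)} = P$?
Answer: $\frac{6645138240710}{2055002413} \approx 3233.6$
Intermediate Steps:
$K{\left(f \right)} = -1313$
$X = - \frac{1313}{4097713} \approx -0.00032042$
$\frac{3576225 + l}{X + R{\left(1003 \right)}} = \frac{3576225 - 332885}{- \frac{1313}{4097713} + 1003} = \frac{3243340}{\frac{4110004826}{4097713}} = 3243340 \cdot \frac{4097713}{4110004826} = \frac{6645138240710}{2055002413}$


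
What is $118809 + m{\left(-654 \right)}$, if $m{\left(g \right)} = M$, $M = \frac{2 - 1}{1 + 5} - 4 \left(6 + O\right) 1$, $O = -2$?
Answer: $\frac{712759}{6} \approx 1.1879 \cdot 10^{5}$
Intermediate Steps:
$M = - \frac{95}{6}$ ($M = \frac{2 - 1}{1 + 5} - 4 \left(6 - 2\right) 1 = 1 \cdot \frac{1}{6} - 4 \cdot 4 \cdot 1 = 1 \cdot \frac{1}{6} - 16 = \frac{1}{6} - 16 = - \frac{95}{6} \approx -15.833$)
$m{\left(g \right)} = - \frac{95}{6}$
$118809 + m{\left(-654 \right)} = 118809 - \frac{95}{6} = \frac{712759}{6}$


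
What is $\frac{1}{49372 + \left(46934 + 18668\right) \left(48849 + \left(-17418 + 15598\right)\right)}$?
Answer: $\frac{1}{3085245830} \approx 3.2412 \cdot 10^{-10}$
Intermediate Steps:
$\frac{1}{49372 + \left(46934 + 18668\right) \left(48849 + \left(-17418 + 15598\right)\right)} = \frac{1}{49372 + 65602 \left(48849 - 1820\right)} = \frac{1}{49372 + 65602 \cdot 47029} = \frac{1}{49372 + 3085196458} = \frac{1}{3085245830}$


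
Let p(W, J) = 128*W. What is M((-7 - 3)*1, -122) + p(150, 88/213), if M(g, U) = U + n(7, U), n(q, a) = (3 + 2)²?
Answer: 19103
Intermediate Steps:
n(q, a) = 25 (n(q, a) = 5² = 25)
M(g, U) = 25 + U (M(g, U) = U + 25 = 25 + U)
M((-7 - 3)*1, -122) + p(150, 88/213) = (25 - 122) + 128*150 = -97 + 19200 = 19103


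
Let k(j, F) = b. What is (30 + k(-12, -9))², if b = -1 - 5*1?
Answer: 576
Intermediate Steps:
b = -6 (b = -1 - 5 = -6)
k(j, F) = -6
(30 + k(-12, -9))² = (30 - 6)² = 24² = 576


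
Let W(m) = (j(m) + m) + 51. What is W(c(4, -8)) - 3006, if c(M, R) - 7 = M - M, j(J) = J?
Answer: -2941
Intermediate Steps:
c(M, R) = 7 (c(M, R) = 7 + (M - M) = 7 + 0 = 7)
W(m) = 51 + 2*m (W(m) = (m + m) + 51 = 2*m + 51 = 51 + 2*m)
W(c(4, -8)) - 3006 = (51 + 2*7) - 3006 = (51 + 14) - 3006 = 65 - 3006 = -2941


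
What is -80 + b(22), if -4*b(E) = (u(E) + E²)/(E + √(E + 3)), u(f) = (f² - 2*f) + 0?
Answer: -797/9 ≈ -88.556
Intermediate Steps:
u(f) = f² - 2*f
b(E) = -(E² + E*(-2 + E))/(4*(E + √(3 + E))) (b(E) = -(E*(-2 + E) + E²)/(4*(E + √(E + 3))) = -(E² + E*(-2 + E))/(4*(E + √(3 + E))))
-80 + b(22) = -80 + (½)*22*(1 - 1*22)/(22 + √(3 + 22)) = -80 + (½)*22*(1 - 22)/(22 + √25) = -80 + (½)*22*(-21)/(22 + 5) = -80 + (½)*22*(-21)/27 = -80 + (½)*22*(1/27)*(-21) = -80 - 77/9 = -797/9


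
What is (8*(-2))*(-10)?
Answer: 160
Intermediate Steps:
(8*(-2))*(-10) = -16*(-10) = 160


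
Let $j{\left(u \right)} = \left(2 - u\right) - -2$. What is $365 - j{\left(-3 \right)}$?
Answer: $358$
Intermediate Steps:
$j{\left(u \right)} = 4 - u$ ($j{\left(u \right)} = \left(2 - u\right) + 2 = 4 - u$)
$365 - j{\left(-3 \right)} = 365 - \left(4 - -3\right) = 365 - \left(4 + 3\right) = 365 - 7 = 358$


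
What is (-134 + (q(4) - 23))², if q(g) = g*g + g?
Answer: 18769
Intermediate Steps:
q(g) = g + g² (q(g) = g² + g = g + g²)
(-134 + (q(4) - 23))² = (-134 + (4*(1 + 4) - 23))² = (-134 + (4*5 - 23))² = (-134 + (20 - 23))² = (-134 - 3)² = (-137)² = 18769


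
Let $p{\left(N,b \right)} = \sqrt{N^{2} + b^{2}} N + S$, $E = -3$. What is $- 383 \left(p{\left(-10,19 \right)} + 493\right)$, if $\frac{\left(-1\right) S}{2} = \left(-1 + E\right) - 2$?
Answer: $-193415 + 3830 \sqrt{461} \approx -1.1118 \cdot 10^{5}$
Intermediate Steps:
$S = 12$ ($S = - 2 \left(\left(-1 - 3\right) - 2\right) = - 2 \left(-4 - 2\right) = \left(-2\right) \left(-6\right) = 12$)
$p{\left(N,b \right)} = 12 + N \sqrt{N^{2} + b^{2}}$ ($p{\left(N,b \right)} = \sqrt{N^{2} + b^{2}} N + 12 = N \sqrt{N^{2} + b^{2}} + 12 = 12 + N \sqrt{N^{2} + b^{2}}$)
$- 383 \left(p{\left(-10,19 \right)} + 493\right) = - 383 \left(\left(12 - 10 \sqrt{\left(-10\right)^{2} + 19^{2}}\right) + 493\right) = - 383 \left(\left(12 - 10 \sqrt{100 + 361}\right) + 493\right) = - 383 \left(\left(12 - 10 \sqrt{461}\right) + 493\right) = - 383 \left(505 - 10 \sqrt{461}\right) = -193415 + 3830 \sqrt{461}$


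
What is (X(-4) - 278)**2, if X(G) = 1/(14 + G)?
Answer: 7722841/100 ≈ 77228.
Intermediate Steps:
(X(-4) - 278)**2 = (1/(14 - 4) - 278)**2 = (1/10 - 278)**2 = (-2779/10)**2 = 7722841/100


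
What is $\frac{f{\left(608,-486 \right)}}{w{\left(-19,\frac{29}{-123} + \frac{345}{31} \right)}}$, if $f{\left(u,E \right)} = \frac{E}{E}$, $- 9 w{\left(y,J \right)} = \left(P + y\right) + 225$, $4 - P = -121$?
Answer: $- \frac{9}{331} \approx -0.02719$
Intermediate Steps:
$P = 125$ ($P = 4 - -121 = 4 + 121 = 125$)
$w{\left(y,J \right)} = - \frac{350}{9} - \frac{y}{9}$ ($w{\left(y,J \right)} = - \frac{\left(125 + y\right) + 225}{9} = - \frac{350 + y}{9} = - \frac{350}{9} - \frac{y}{9}$)
$f{\left(u,E \right)} = 1$
$\frac{f{\left(608,-486 \right)}}{w{\left(-19,\frac{29}{-123} + \frac{345}{31} \right)}} = 1 \frac{1}{- \frac{350}{9} - - \frac{19}{9}} = 1 \frac{1}{- \frac{350}{9} + \frac{19}{9}} = 1 \frac{1}{- \frac{331}{9}} = 1 \left(- \frac{9}{331}\right) = - \frac{9}{331}$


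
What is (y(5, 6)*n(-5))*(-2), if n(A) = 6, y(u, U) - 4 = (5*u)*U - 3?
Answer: -1812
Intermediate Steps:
y(u, U) = 1 + 5*U*u (y(u, U) = 4 + ((5*u)*U - 3) = 4 + (5*U*u - 3) = 4 + (-3 + 5*U*u) = 1 + 5*U*u)
(y(5, 6)*n(-5))*(-2) = ((1 + 5*6*5)*6)*(-2) = ((1 + 150)*6)*(-2) = (151*6)*(-2) = 906*(-2) = -1812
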